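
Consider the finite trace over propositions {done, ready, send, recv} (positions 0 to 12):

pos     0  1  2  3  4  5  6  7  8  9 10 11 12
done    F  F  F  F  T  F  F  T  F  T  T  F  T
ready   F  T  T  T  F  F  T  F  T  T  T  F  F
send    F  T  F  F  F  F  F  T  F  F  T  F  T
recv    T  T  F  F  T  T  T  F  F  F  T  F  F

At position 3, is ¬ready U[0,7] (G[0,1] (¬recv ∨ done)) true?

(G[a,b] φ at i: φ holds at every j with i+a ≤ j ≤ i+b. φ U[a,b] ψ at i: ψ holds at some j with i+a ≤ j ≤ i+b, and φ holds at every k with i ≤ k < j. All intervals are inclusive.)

Need some j in [3,10] with G[0,1] (¬recv ∨ done), and ¬ready at every k in [3,j-1].
  j=3: G[0,1] (¬recv ∨ done) holds; no prefix to check → satisfied.

Holds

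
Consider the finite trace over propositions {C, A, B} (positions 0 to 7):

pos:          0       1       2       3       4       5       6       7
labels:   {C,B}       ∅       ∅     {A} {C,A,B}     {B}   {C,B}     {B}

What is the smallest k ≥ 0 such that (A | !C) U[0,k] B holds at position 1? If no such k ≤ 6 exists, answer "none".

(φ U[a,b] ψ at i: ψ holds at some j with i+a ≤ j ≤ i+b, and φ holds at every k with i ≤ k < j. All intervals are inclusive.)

3

Need earliest j ≥ 1 with B, and (A | !C) at every k in [1,j-1].
  j=1: rhs fails.
  j=2: rhs fails.
  j=3: rhs fails.
  j=4: rhs holds; lhs holds on [1,3]. k = 3.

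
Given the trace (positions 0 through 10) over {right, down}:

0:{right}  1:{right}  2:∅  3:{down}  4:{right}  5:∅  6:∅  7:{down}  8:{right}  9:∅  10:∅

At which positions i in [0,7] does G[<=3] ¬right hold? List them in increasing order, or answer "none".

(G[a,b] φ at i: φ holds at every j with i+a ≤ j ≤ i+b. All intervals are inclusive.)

Evaluate at each i in [0,7]:
  i=0: ✗ (fails at j=0)
  i=1: ✗ (fails at j=1)
  i=2: ✗ (fails at j=4)
  i=3: ✗ (fails at j=4)
  i=4: ✗ (fails at j=4)
  i=5: ✗ (fails at j=8)
  i=6: ✗ (fails at j=8)
  i=7: ✗ (fails at j=8)

none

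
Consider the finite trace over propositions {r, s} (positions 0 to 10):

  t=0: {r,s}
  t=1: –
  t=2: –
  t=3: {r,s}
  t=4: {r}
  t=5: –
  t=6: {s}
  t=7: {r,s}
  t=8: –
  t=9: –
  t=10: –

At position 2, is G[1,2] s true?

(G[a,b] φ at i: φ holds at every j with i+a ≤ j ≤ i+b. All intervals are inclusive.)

Does not hold

Check s at every j in [3,4]:
  j=3: true
  j=4: false
Fails at j=4 → formula fails.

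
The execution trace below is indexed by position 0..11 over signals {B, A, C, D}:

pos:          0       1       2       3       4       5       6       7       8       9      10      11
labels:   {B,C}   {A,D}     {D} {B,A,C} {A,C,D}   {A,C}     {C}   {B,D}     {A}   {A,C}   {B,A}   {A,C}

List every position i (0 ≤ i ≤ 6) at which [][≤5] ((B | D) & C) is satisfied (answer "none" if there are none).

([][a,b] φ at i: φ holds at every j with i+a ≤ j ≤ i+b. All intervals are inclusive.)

none

Evaluate at each i in [0,6]:
  i=0: ✗ (fails at j=1)
  i=1: ✗ (fails at j=1)
  i=2: ✗ (fails at j=2)
  i=3: ✗ (fails at j=5)
  i=4: ✗ (fails at j=5)
  i=5: ✗ (fails at j=5)
  i=6: ✗ (fails at j=6)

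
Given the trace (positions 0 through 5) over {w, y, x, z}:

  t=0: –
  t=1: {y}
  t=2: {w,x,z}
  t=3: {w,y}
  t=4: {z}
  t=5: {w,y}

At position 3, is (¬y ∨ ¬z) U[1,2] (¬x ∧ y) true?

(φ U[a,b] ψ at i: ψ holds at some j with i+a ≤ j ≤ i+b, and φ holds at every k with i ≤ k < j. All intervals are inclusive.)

Need some j in [4,5] with (¬x ∧ y), and (¬y ∨ ¬z) at every k in [3,j-1].
  j=4: (¬x ∧ y) false.
  j=5: (¬x ∧ y) holds; (¬y ∨ ¬z) holds at every k in [3,4] → satisfied.

True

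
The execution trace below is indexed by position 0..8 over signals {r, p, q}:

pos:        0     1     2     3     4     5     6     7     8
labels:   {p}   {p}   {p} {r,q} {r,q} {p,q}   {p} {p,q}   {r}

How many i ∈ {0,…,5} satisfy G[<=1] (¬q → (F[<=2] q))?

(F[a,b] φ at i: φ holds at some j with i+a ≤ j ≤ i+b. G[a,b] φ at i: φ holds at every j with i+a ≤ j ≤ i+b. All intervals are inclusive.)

5

Evaluate at each i in [0,5]:
  i=0: ✗ (fails at j=0)
  i=1: ✓ (all of [1,2])
  i=2: ✓ (all of [2,3])
  i=3: ✓ (all of [3,4])
  i=4: ✓ (all of [4,5])
  i=5: ✓ (all of [5,6])
Positions where it holds: {1, 2, 3, 4, 5} → 5.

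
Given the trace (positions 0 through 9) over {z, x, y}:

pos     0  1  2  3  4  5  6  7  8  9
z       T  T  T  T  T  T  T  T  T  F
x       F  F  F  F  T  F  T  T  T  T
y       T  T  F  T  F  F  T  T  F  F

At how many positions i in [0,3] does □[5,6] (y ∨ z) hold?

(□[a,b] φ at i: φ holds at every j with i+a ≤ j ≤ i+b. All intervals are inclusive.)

3

Evaluate at each i in [0,3]:
  i=0: ✓ (all of [5,6])
  i=1: ✓ (all of [6,7])
  i=2: ✓ (all of [7,8])
  i=3: ✗ (fails at j=9)
Positions where it holds: {0, 1, 2} → 3.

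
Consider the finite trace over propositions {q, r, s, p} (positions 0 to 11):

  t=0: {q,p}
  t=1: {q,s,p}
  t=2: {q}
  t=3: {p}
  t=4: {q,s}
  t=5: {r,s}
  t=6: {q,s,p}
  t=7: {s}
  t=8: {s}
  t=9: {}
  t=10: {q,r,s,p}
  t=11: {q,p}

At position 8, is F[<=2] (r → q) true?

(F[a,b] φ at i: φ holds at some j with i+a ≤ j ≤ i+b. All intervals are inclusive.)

Holds

Check (r → q) at each j in [8,10]:
  j=8: true
  j=9: true
  j=10: true
Found at j=8 → formula holds.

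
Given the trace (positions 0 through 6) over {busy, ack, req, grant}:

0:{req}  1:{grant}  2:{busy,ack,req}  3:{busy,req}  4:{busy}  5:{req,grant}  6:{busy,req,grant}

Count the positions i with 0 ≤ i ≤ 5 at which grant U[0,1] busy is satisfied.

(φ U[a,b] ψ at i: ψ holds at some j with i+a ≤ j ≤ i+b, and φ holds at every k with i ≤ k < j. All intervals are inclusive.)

Evaluate at each i in [0,5]:
  i=0: ✗ (no rhs in [0,1])
  i=1: ✓ (rhs at j=2; lhs holds on [1,1])
  i=2: ✓ (rhs at j=2)
  i=3: ✓ (rhs at j=3)
  i=4: ✓ (rhs at j=4)
  i=5: ✓ (rhs at j=6; lhs holds on [5,5])
Positions where it holds: {1, 2, 3, 4, 5} → 5.

5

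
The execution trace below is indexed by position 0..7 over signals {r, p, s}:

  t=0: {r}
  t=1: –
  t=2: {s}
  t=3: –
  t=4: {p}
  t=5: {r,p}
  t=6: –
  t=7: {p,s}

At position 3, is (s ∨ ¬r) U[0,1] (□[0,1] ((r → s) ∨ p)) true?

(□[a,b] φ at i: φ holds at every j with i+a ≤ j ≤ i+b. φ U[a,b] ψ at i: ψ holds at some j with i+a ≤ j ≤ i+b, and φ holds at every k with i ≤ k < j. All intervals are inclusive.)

Need some j in [3,4] with □[0,1] ((r → s) ∨ p), and (s ∨ ¬r) at every k in [3,j-1].
  j=3: □[0,1] ((r → s) ∨ p) holds; no prefix to check → satisfied.

Yes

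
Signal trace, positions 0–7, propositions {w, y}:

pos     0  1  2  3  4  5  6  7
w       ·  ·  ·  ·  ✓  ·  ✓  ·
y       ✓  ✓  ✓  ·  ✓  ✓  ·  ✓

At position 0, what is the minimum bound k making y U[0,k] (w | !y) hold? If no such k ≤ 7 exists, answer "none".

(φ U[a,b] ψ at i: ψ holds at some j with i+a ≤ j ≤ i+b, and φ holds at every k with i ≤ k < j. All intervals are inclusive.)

Need earliest j ≥ 0 with (w | !y), and y at every k in [0,j-1].
  j=0: rhs fails.
  j=1: rhs fails.
  j=2: rhs fails.
  j=3: rhs holds; lhs holds on [0,2]. k = 3.

3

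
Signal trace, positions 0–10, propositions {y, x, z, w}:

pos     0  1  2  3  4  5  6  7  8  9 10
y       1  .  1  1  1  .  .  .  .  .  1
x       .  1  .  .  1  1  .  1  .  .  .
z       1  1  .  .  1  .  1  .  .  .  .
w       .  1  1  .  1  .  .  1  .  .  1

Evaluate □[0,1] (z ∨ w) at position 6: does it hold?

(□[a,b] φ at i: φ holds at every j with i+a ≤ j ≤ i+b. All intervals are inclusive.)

Check (z ∨ w) at every j in [6,7]:
  j=6: true
  j=7: true
All positions satisfy it → formula holds.

True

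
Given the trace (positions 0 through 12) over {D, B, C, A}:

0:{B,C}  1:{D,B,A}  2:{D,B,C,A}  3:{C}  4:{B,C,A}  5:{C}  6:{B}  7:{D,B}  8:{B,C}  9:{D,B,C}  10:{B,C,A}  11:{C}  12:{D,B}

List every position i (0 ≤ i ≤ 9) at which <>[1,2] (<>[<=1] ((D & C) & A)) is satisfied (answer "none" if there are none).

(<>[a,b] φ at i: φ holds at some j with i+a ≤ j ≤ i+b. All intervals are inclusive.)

Evaluate at each i in [0,9]:
  i=0: ✓ (witness j=1)
  i=1: ✓ (witness j=2)
  i=2: ✗ (none in [3,4])
  i=3: ✗ (none in [4,5])
  i=4: ✗ (none in [5,6])
  i=5: ✗ (none in [6,7])
  i=6: ✗ (none in [7,8])
  i=7: ✗ (none in [8,9])
  i=8: ✗ (none in [9,10])
  i=9: ✗ (none in [10,11])

0, 1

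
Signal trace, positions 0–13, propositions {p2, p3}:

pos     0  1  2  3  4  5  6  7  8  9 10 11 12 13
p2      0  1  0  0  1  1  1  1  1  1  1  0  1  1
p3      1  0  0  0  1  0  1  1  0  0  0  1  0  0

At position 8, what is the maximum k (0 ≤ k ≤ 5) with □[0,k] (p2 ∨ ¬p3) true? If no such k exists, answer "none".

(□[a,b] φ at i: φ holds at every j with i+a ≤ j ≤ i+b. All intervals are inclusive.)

2

(p2 ∨ ¬p3) must hold from j=8 onward; find where it first fails.
  j=8: holds
  j=9: holds
  j=10: holds
  j=11: fails
Holds on [8,10], so largest k = 2.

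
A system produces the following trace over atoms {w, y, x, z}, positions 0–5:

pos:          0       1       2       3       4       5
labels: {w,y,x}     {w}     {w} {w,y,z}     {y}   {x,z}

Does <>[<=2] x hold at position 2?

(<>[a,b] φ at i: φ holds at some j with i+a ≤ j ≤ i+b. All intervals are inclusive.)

Check x at each j in [2,4]:
  j=2: false
  j=3: false
  j=4: false
No position in the window satisfies it → formula fails.

No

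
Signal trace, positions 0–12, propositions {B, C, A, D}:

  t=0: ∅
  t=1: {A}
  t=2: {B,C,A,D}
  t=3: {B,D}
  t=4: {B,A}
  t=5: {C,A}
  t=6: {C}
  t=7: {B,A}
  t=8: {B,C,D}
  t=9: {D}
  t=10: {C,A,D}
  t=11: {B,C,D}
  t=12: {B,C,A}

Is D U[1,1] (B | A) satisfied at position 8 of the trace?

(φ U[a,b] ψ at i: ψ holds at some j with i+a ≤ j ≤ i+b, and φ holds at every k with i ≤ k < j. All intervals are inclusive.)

Need some j in [9,9] with (B | A), and D at every k in [8,j-1].
  j=9: (B | A) false.
No j in the window works → until fails.

False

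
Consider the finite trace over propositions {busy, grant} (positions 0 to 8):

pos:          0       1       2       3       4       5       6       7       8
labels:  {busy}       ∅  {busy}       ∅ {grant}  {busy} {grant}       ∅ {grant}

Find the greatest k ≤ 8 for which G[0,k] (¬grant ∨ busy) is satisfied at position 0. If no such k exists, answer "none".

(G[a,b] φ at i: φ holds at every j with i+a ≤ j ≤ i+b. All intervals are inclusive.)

3

(¬grant ∨ busy) must hold from j=0 onward; find where it first fails.
  j=0: holds
  j=1: holds
  j=2: holds
  j=3: holds
  j=4: fails
Holds on [0,3], so largest k = 3.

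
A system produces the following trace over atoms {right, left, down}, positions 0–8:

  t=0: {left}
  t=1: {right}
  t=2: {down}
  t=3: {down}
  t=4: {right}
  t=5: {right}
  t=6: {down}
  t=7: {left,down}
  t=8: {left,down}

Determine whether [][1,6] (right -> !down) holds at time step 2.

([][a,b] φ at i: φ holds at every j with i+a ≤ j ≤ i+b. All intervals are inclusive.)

Check (right -> !down) at every j in [3,8]:
  j=3: antecedent false → ✓
  j=4: antecedent true; consequent true → ✓
  j=5: antecedent true; consequent true → ✓
  j=6: antecedent false → ✓
  j=7: antecedent false → ✓
  j=8: antecedent false → ✓
All positions satisfy it → formula holds.

Holds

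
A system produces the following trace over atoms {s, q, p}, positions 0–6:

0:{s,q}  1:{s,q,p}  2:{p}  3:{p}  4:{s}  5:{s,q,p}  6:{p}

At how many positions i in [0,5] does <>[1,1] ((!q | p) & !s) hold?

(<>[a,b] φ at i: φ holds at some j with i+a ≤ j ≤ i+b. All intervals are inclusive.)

3

Evaluate at each i in [0,5]:
  i=0: ✗ (none in [1,1])
  i=1: ✓ (witness j=2)
  i=2: ✓ (witness j=3)
  i=3: ✗ (none in [4,4])
  i=4: ✗ (none in [5,5])
  i=5: ✓ (witness j=6)
Positions where it holds: {1, 2, 5} → 3.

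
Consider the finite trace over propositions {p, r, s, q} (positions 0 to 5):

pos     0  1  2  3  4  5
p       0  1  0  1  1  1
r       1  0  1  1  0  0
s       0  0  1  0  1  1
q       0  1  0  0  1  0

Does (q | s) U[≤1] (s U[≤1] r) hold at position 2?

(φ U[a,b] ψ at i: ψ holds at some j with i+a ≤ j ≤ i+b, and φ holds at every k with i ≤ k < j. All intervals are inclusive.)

Need some j in [2,3] with (s U[≤1] r), and (q | s) at every k in [2,j-1].
  j=2: (s U[≤1] r) holds; no prefix to check → satisfied.

Yes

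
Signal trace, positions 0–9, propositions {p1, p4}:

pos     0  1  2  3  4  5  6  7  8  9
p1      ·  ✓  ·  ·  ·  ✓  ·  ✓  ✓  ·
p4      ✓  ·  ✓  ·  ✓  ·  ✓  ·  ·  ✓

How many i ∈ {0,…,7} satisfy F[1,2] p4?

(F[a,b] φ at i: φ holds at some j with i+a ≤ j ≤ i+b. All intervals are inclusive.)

7

Evaluate at each i in [0,7]:
  i=0: ✓ (witness j=2)
  i=1: ✓ (witness j=2)
  i=2: ✓ (witness j=4)
  i=3: ✓ (witness j=4)
  i=4: ✓ (witness j=6)
  i=5: ✓ (witness j=6)
  i=6: ✗ (none in [7,8])
  i=7: ✓ (witness j=9)
Positions where it holds: {0, 1, 2, 3, 4, 5, 7} → 7.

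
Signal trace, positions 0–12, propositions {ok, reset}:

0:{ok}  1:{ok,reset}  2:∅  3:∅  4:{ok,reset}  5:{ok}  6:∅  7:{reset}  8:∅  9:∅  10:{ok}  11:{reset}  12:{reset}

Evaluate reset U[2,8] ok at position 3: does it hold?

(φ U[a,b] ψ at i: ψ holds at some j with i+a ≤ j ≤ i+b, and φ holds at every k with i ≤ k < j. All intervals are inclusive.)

Need some j in [5,11] with ok, and reset at every k in [3,j-1].
  j=5: ok holds, but reset fails at k=3 → not this j.
  j=6: ok false.
  j=7: ok false.
  j=8: ok false.
  j=9: ok false.
  j=10: ok holds, but reset fails at k=3 → not this j.
  j=11: ok false.
No j in the window works → until fails.

Does not hold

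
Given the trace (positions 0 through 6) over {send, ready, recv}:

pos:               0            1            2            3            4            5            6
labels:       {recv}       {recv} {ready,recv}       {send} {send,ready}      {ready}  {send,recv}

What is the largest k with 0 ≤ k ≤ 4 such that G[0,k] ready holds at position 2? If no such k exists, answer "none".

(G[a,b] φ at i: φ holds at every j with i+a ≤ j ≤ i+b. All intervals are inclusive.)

0

ready must hold from j=2 onward; find where it first fails.
  j=2: holds
  j=3: fails
Holds on [2,2], so largest k = 0.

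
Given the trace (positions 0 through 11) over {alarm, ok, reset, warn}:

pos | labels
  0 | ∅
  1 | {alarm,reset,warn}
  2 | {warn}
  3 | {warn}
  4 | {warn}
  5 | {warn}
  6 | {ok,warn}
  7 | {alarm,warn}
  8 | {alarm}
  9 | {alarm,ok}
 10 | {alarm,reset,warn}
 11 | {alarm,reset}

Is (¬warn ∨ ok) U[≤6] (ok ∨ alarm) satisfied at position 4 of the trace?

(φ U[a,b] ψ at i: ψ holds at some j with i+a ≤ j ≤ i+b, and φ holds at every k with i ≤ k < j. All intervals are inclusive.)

Need some j in [4,10] with (ok ∨ alarm), and (¬warn ∨ ok) at every k in [4,j-1].
  j=4: (ok ∨ alarm) false.
  j=5: (ok ∨ alarm) false.
  j=6: (ok ∨ alarm) holds, but (¬warn ∨ ok) fails at k=4 → not this j.
  j=7: (ok ∨ alarm) holds, but (¬warn ∨ ok) fails at k=4 → not this j.
  j=8: (ok ∨ alarm) holds, but (¬warn ∨ ok) fails at k=4 → not this j.
  j=9: (ok ∨ alarm) holds, but (¬warn ∨ ok) fails at k=4 → not this j.
  j=10: (ok ∨ alarm) holds, but (¬warn ∨ ok) fails at k=4 → not this j.
No j in the window works → until fails.

No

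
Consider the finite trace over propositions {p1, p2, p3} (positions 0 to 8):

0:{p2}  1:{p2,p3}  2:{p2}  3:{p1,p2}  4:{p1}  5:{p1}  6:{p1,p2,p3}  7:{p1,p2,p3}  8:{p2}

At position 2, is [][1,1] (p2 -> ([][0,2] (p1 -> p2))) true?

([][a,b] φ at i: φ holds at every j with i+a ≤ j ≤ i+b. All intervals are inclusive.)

No

Check (p2 -> ([][0,2] (p1 -> p2))) at every j in [3,3]:
  j=3: antecedent true; consequent fails at 4 → ✗
Fails at j=3 → formula fails.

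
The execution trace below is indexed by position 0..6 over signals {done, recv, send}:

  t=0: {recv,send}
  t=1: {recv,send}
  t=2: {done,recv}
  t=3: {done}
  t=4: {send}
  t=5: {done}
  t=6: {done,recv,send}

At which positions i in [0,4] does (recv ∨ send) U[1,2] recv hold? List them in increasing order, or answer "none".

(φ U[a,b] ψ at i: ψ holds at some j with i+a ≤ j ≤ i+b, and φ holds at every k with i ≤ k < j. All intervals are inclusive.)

Evaluate at each i in [0,4]:
  i=0: ✓ (rhs at j=1; lhs holds on [0,0])
  i=1: ✓ (rhs at j=2; lhs holds on [1,1])
  i=2: ✗ (no rhs in [3,4])
  i=3: ✗ (no rhs in [4,5])
  i=4: ✗ (lhs fails at k=5 before rhs at j=6)

0, 1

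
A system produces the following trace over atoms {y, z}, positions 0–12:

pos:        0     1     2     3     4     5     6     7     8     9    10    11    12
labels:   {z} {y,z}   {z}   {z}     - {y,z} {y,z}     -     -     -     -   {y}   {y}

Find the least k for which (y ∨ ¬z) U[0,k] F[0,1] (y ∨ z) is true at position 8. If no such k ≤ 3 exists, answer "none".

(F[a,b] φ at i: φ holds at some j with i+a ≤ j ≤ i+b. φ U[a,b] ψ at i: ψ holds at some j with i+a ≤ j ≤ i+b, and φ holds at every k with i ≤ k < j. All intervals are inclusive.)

2

Need earliest j ≥ 8 with F[0,1] (y ∨ z), and (y ∨ ¬z) at every k in [8,j-1].
  j=8: rhs fails.
  j=9: rhs fails.
  j=10: rhs holds; lhs holds on [8,9]. k = 2.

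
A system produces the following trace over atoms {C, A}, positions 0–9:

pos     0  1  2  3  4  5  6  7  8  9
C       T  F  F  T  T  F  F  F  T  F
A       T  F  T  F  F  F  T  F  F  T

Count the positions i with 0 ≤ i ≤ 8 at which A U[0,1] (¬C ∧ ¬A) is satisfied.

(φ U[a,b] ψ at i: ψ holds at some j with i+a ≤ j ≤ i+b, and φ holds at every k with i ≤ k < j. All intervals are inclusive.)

Evaluate at each i in [0,8]:
  i=0: ✓ (rhs at j=1; lhs holds on [0,0])
  i=1: ✓ (rhs at j=1)
  i=2: ✗ (no rhs in [2,3])
  i=3: ✗ (no rhs in [3,4])
  i=4: ✗ (lhs fails at k=4 before rhs at j=5)
  i=5: ✓ (rhs at j=5)
  i=6: ✓ (rhs at j=7; lhs holds on [6,6])
  i=7: ✓ (rhs at j=7)
  i=8: ✗ (no rhs in [8,9])
Positions where it holds: {0, 1, 5, 6, 7} → 5.

5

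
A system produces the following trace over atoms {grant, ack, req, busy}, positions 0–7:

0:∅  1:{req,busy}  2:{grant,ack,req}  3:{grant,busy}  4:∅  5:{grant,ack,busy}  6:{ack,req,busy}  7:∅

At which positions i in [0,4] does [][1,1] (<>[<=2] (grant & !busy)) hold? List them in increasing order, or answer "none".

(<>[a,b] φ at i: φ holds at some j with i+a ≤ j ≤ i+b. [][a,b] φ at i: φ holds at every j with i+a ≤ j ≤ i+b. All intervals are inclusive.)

0, 1

Evaluate at each i in [0,4]:
  i=0: ✓ (all of [1,1])
  i=1: ✓ (all of [2,2])
  i=2: ✗ (fails at j=3)
  i=3: ✗ (fails at j=4)
  i=4: ✗ (fails at j=5)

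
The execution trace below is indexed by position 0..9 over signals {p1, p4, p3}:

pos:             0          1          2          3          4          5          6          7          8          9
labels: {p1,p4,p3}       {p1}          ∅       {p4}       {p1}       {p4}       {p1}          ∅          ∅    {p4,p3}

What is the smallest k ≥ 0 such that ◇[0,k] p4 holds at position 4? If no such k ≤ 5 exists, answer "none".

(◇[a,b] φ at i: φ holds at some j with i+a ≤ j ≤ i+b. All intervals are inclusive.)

Scan j = 4,5,… for p4:
  j=4: fails
  j=5: holds
First hit at j=5, so smallest k = 5-4 = 1.

1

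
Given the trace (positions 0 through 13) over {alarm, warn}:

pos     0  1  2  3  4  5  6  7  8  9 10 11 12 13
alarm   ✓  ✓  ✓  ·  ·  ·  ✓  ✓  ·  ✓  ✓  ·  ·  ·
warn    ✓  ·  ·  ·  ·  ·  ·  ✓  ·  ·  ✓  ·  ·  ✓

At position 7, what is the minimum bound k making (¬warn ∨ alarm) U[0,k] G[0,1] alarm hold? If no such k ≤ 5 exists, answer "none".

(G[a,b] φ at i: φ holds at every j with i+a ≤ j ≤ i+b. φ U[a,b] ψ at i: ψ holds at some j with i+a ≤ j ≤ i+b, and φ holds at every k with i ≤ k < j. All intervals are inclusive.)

Need earliest j ≥ 7 with G[0,1] alarm, and (¬warn ∨ alarm) at every k in [7,j-1].
  j=7: rhs fails.
  j=8: rhs fails.
  j=9: rhs holds; lhs holds on [7,8]. k = 2.

2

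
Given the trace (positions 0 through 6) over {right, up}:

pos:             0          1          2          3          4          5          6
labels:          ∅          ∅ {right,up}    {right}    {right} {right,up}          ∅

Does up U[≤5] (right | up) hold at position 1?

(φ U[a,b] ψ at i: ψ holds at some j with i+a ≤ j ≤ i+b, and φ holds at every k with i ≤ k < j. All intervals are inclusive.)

False

Need some j in [1,6] with (right | up), and up at every k in [1,j-1].
  j=1: (right | up) false.
  j=2: (right | up) holds, but up fails at k=1 → not this j.
  j=3: (right | up) holds, but up fails at k=1 → not this j.
  j=4: (right | up) holds, but up fails at k=1 → not this j.
  j=5: (right | up) holds, but up fails at k=1 → not this j.
  j=6: (right | up) false.
No j in the window works → until fails.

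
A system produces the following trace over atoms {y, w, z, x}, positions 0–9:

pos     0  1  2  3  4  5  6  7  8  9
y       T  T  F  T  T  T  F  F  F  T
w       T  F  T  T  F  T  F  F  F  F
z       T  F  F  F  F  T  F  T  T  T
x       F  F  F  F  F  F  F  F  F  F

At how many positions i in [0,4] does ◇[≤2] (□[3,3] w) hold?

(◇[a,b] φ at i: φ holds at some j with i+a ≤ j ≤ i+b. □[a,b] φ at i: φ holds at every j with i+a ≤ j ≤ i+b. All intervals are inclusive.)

Evaluate at each i in [0,4]:
  i=0: ✓ (witness j=0)
  i=1: ✓ (witness j=2)
  i=2: ✓ (witness j=2)
  i=3: ✗ (none in [3,5])
  i=4: ✗ (none in [4,6])
Positions where it holds: {0, 1, 2} → 3.

3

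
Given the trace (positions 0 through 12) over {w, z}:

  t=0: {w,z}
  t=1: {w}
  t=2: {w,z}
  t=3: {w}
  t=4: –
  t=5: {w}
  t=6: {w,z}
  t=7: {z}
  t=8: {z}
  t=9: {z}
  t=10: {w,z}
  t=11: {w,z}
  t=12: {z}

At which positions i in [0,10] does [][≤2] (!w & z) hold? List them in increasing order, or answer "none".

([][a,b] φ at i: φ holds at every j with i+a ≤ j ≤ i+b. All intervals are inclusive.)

7

Evaluate at each i in [0,10]:
  i=0: ✗ (fails at j=0)
  i=1: ✗ (fails at j=1)
  i=2: ✗ (fails at j=2)
  i=3: ✗ (fails at j=3)
  i=4: ✗ (fails at j=4)
  i=5: ✗ (fails at j=5)
  i=6: ✗ (fails at j=6)
  i=7: ✓ (all of [7,9])
  i=8: ✗ (fails at j=10)
  i=9: ✗ (fails at j=10)
  i=10: ✗ (fails at j=10)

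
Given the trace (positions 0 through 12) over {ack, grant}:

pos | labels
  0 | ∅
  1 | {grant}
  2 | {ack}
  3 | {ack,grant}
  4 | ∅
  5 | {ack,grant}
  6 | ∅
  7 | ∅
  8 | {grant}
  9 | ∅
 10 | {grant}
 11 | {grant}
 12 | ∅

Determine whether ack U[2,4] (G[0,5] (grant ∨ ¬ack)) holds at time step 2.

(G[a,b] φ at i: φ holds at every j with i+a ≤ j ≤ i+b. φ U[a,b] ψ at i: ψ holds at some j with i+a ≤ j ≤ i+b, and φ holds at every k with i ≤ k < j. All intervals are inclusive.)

Yes

Need some j in [4,6] with G[0,5] (grant ∨ ¬ack), and ack at every k in [2,j-1].
  j=4: G[0,5] (grant ∨ ¬ack) holds; ack holds at every k in [2,3] → satisfied.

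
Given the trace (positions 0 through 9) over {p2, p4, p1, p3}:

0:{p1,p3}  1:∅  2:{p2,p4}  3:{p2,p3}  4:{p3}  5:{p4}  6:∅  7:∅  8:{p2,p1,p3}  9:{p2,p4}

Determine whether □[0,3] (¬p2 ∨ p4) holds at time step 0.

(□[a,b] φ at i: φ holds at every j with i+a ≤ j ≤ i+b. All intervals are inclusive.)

No

Check (¬p2 ∨ p4) at every j in [0,3]:
  j=0: true
  j=1: true
  j=2: true
  j=3: false
Fails at j=3 → formula fails.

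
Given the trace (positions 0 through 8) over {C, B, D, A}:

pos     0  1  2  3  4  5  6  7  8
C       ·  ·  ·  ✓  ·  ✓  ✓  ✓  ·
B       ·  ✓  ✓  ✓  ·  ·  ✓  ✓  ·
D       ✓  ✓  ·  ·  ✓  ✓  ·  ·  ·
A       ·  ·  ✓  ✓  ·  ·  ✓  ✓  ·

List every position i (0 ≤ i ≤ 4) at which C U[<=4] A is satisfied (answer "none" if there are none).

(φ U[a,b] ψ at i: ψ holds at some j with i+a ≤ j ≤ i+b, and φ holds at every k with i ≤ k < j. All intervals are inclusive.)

Evaluate at each i in [0,4]:
  i=0: ✗ (lhs fails at k=0 before rhs at j=2)
  i=1: ✗ (lhs fails at k=1 before rhs at j=2)
  i=2: ✓ (rhs at j=2)
  i=3: ✓ (rhs at j=3)
  i=4: ✗ (lhs fails at k=4 before rhs at j=6)

2, 3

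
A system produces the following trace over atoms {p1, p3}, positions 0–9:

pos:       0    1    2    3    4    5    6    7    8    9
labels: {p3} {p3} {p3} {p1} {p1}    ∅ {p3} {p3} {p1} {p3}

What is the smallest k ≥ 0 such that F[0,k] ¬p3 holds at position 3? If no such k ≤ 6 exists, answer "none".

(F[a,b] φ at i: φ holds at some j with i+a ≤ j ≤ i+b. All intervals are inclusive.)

0

Scan j = 3,4,… for ¬p3:
  j=3: holds
First hit at j=3, so smallest k = 3-3 = 0.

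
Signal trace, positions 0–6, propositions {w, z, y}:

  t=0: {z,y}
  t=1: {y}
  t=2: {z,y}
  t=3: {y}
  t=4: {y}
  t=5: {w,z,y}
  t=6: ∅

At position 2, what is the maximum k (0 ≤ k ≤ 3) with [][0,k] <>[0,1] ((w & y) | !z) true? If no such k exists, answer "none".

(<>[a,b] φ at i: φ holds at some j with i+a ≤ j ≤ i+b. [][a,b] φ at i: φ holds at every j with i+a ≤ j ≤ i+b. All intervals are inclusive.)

3

<>[0,1] ((w & y) | !z) must hold from j=2 onward; find where it first fails.
  j=2: holds
  j=3: holds
  j=4: holds
  j=5: holds
Holds through j=5; largest k = 3.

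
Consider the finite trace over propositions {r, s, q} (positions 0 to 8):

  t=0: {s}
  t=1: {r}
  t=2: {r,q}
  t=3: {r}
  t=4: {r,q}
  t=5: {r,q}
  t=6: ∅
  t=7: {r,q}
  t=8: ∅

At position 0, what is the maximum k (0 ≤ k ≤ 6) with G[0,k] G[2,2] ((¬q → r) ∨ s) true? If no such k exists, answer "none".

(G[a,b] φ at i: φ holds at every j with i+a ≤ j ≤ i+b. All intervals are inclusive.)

G[2,2] ((¬q → r) ∨ s) must hold from j=0 onward; find where it first fails.
  j=0: holds
  j=1: holds
  j=2: holds
  j=3: holds
  j=4: fails
Holds on [0,3], so largest k = 3.

3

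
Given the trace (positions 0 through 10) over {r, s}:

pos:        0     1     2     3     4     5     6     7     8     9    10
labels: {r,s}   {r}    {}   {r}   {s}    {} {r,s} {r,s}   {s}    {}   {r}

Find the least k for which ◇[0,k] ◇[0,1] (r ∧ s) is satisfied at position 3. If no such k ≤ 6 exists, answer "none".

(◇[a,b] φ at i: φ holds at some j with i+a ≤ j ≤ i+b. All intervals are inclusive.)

2

Scan j = 3,4,… for ◇[0,1] (r ∧ s):
  j=3: fails
  j=4: fails
  j=5: holds
First hit at j=5, so smallest k = 5-3 = 2.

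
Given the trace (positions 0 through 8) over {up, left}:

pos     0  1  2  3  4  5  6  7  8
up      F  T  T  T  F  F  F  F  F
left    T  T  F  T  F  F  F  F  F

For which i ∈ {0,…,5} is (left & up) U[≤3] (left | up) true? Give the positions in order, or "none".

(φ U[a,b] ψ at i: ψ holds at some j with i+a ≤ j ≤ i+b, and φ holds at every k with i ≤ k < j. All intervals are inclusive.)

0, 1, 2, 3

Evaluate at each i in [0,5]:
  i=0: ✓ (rhs at j=0)
  i=1: ✓ (rhs at j=1)
  i=2: ✓ (rhs at j=2)
  i=3: ✓ (rhs at j=3)
  i=4: ✗ (no rhs in [4,7])
  i=5: ✗ (no rhs in [5,8])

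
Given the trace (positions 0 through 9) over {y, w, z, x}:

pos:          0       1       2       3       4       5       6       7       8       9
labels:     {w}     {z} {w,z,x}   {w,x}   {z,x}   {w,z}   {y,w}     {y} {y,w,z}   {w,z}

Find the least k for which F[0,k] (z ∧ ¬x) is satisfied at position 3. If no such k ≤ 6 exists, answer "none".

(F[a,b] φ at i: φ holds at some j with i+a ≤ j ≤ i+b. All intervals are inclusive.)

Scan j = 3,4,… for (z ∧ ¬x):
  j=3: fails
  j=4: fails
  j=5: holds
First hit at j=5, so smallest k = 5-3 = 2.

2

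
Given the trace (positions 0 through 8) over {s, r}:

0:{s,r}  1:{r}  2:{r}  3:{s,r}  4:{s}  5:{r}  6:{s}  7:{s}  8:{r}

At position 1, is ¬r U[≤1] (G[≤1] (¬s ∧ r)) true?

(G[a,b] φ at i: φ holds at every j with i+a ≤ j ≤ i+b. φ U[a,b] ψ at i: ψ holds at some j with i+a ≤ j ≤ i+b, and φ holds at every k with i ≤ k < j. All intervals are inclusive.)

Yes

Need some j in [1,2] with G[≤1] (¬s ∧ r), and ¬r at every k in [1,j-1].
  j=1: G[≤1] (¬s ∧ r) holds; no prefix to check → satisfied.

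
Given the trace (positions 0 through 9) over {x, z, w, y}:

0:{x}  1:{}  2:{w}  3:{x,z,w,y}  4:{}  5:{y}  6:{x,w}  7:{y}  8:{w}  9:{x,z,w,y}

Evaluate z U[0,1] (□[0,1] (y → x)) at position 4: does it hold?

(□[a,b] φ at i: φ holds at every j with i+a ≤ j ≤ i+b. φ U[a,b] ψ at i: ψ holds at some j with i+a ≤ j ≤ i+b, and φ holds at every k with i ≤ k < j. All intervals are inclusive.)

Need some j in [4,5] with □[0,1] (y → x), and z at every k in [4,j-1].
  j=4: □[0,1] (y → x) — fails at 5.
  j=5: □[0,1] (y → x) — fails at 5.
No j in the window works → until fails.

False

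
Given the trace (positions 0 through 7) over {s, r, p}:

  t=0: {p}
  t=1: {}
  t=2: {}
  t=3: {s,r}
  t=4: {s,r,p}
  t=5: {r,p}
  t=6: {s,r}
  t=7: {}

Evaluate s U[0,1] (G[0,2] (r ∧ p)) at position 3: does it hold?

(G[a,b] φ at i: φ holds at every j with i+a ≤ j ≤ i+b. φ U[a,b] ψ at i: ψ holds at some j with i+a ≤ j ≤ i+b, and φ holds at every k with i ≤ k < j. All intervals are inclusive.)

Need some j in [3,4] with G[0,2] (r ∧ p), and s at every k in [3,j-1].
  j=3: G[0,2] (r ∧ p) — fails at 3.
  j=4: G[0,2] (r ∧ p) — fails at 6.
No j in the window works → until fails.

False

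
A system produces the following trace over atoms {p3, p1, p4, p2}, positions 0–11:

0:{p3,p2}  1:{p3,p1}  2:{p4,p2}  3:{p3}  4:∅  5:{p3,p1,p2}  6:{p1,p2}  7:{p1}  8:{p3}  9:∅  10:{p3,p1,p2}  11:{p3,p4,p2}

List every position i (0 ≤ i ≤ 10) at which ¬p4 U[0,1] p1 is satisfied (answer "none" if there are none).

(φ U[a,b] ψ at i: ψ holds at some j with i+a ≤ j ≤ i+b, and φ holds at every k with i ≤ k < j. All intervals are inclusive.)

Evaluate at each i in [0,10]:
  i=0: ✓ (rhs at j=1; lhs holds on [0,0])
  i=1: ✓ (rhs at j=1)
  i=2: ✗ (no rhs in [2,3])
  i=3: ✗ (no rhs in [3,4])
  i=4: ✓ (rhs at j=5; lhs holds on [4,4])
  i=5: ✓ (rhs at j=5)
  i=6: ✓ (rhs at j=6)
  i=7: ✓ (rhs at j=7)
  i=8: ✗ (no rhs in [8,9])
  i=9: ✓ (rhs at j=10; lhs holds on [9,9])
  i=10: ✓ (rhs at j=10)

0, 1, 4, 5, 6, 7, 9, 10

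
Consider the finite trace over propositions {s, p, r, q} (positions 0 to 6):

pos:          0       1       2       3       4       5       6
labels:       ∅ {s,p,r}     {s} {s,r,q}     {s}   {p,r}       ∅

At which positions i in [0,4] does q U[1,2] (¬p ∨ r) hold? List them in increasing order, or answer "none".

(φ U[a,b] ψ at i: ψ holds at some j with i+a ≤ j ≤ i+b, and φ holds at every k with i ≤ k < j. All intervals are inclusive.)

3

Evaluate at each i in [0,4]:
  i=0: ✗ (lhs fails at k=0 before rhs at j=1)
  i=1: ✗ (lhs fails at k=1 before rhs at j=2)
  i=2: ✗ (lhs fails at k=2 before rhs at j=3)
  i=3: ✓ (rhs at j=4; lhs holds on [3,3])
  i=4: ✗ (lhs fails at k=4 before rhs at j=5)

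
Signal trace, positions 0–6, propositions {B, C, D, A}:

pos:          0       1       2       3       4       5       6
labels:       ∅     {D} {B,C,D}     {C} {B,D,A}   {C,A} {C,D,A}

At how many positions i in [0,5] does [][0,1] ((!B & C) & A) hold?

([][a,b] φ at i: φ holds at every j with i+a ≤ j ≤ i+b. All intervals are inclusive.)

1

Evaluate at each i in [0,5]:
  i=0: ✗ (fails at j=0)
  i=1: ✗ (fails at j=1)
  i=2: ✗ (fails at j=2)
  i=3: ✗ (fails at j=3)
  i=4: ✗ (fails at j=4)
  i=5: ✓ (all of [5,6])
Positions where it holds: {5} → 1.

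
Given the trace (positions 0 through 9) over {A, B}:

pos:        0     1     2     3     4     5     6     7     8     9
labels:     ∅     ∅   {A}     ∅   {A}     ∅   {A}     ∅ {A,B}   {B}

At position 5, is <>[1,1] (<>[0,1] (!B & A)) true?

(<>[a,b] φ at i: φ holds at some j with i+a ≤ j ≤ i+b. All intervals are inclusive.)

Check <>[0,1] (!B & A) at each j in [6,6]:
  j=6: holds (witness at 6)
Found at j=6 → formula holds.

Yes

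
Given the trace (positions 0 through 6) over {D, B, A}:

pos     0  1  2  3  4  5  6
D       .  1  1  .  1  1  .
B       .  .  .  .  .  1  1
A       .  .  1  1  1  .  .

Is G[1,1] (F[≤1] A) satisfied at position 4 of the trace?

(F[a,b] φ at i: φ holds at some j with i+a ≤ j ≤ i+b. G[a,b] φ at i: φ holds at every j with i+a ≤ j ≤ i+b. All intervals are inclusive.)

Does not hold

Check F[≤1] A at every j in [5,5]:
  j=5: fails (none in [5,6])
Fails at j=5 → formula fails.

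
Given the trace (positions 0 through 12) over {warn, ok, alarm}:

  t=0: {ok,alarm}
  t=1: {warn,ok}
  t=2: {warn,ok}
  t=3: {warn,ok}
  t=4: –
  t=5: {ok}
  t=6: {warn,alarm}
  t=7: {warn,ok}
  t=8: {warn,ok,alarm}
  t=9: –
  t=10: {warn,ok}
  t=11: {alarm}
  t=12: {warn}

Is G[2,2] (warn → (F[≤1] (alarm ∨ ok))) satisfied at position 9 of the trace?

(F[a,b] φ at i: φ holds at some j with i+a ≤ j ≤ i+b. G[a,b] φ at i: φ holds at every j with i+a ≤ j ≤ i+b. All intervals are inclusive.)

Check (warn → (F[≤1] (alarm ∨ ok))) at every j in [11,11]:
  j=11: antecedent false → ✓
All positions satisfy it → formula holds.

True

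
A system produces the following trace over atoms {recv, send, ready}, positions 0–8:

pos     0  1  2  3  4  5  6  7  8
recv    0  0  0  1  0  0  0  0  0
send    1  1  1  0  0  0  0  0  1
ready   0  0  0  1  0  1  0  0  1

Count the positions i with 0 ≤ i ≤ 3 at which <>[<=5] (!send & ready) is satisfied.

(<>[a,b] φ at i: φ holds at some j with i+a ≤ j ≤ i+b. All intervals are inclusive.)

4

Evaluate at each i in [0,3]:
  i=0: ✓ (witness j=3)
  i=1: ✓ (witness j=3)
  i=2: ✓ (witness j=3)
  i=3: ✓ (witness j=3)
Positions where it holds: {0, 1, 2, 3} → 4.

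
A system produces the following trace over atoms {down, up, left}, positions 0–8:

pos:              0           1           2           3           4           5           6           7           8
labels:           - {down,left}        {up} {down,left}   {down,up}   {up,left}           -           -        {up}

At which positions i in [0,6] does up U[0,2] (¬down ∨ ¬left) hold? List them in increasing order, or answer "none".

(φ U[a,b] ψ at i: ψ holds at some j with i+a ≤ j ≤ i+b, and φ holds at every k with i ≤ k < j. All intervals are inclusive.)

Evaluate at each i in [0,6]:
  i=0: ✓ (rhs at j=0)
  i=1: ✗ (lhs fails at k=1 before rhs at j=2)
  i=2: ✓ (rhs at j=2)
  i=3: ✗ (lhs fails at k=3 before rhs at j=4)
  i=4: ✓ (rhs at j=4)
  i=5: ✓ (rhs at j=5)
  i=6: ✓ (rhs at j=6)

0, 2, 4, 5, 6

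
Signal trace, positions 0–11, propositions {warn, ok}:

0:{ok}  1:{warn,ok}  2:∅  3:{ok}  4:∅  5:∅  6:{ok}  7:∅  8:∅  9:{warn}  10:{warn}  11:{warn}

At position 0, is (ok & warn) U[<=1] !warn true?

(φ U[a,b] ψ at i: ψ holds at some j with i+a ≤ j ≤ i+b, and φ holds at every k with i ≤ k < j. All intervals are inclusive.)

Need some j in [0,1] with !warn, and (ok & warn) at every k in [0,j-1].
  j=0: !warn holds; no prefix to check → satisfied.

Holds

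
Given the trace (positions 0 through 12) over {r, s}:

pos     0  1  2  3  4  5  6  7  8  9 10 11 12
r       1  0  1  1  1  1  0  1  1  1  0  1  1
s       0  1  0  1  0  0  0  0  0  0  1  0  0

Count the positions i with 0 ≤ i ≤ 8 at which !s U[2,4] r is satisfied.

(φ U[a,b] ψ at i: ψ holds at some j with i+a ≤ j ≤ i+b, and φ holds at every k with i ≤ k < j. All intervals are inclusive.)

4

Evaluate at each i in [0,8]:
  i=0: ✗ (lhs fails at k=1 before rhs at j=2)
  i=1: ✗ (lhs fails at k=1 before rhs at j=3)
  i=2: ✗ (lhs fails at k=3 before rhs at j=4)
  i=3: ✗ (lhs fails at k=3 before rhs at j=5)
  i=4: ✓ (rhs at j=7; lhs holds on [4,6])
  i=5: ✓ (rhs at j=7; lhs holds on [5,6])
  i=6: ✓ (rhs at j=8; lhs holds on [6,7])
  i=7: ✓ (rhs at j=9; lhs holds on [7,8])
  i=8: ✗ (lhs fails at k=10 before rhs at j=11)
Positions where it holds: {4, 5, 6, 7} → 4.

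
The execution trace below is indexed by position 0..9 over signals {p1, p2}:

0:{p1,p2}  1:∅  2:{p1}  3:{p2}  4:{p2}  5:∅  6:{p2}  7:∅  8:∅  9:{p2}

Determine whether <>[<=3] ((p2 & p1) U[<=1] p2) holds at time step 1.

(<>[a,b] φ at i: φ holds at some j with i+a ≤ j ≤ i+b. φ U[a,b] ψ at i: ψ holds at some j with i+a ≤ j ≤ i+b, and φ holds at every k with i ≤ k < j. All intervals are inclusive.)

True

Check ((p2 & p1) U[<=1] p2) at each j in [1,4]:
  j=1: fails
  j=2: fails
  j=3: holds
  j=4: holds
Found at j=3 → formula holds.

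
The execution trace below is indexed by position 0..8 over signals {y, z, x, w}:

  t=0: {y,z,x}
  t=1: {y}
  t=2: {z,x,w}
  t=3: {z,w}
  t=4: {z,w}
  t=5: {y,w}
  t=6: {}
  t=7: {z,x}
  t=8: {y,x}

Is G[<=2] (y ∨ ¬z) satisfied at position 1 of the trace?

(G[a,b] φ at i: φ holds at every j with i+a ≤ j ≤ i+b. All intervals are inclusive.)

False

Check (y ∨ ¬z) at every j in [1,3]:
  j=1: true
  j=2: false
  j=3: false
Fails at j=2 → formula fails.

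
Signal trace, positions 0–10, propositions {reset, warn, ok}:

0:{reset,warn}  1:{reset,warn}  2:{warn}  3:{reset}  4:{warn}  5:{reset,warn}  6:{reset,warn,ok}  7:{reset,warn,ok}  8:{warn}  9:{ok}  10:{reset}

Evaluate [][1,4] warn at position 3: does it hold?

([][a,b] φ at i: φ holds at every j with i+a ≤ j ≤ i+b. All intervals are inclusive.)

True

Check warn at every j in [4,7]:
  j=4: true
  j=5: true
  j=6: true
  j=7: true
All positions satisfy it → formula holds.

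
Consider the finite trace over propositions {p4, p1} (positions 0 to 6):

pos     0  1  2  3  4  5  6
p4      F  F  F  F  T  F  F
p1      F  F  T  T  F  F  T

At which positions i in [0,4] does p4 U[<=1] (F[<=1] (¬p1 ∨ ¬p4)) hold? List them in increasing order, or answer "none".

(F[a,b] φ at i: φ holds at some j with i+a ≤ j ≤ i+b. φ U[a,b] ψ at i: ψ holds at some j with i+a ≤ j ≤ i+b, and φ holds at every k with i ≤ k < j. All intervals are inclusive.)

0, 1, 2, 3, 4

Evaluate at each i in [0,4]:
  i=0: ✓ (rhs at j=0)
  i=1: ✓ (rhs at j=1)
  i=2: ✓ (rhs at j=2)
  i=3: ✓ (rhs at j=3)
  i=4: ✓ (rhs at j=4)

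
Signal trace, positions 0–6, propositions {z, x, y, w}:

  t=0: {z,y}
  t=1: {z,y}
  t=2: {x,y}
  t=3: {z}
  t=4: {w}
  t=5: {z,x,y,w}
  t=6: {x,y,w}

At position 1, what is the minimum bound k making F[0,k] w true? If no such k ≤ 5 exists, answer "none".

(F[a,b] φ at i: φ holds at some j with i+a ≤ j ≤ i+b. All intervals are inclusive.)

Scan j = 1,2,… for w:
  j=1: fails
  j=2: fails
  j=3: fails
  j=4: holds
First hit at j=4, so smallest k = 4-1 = 3.

3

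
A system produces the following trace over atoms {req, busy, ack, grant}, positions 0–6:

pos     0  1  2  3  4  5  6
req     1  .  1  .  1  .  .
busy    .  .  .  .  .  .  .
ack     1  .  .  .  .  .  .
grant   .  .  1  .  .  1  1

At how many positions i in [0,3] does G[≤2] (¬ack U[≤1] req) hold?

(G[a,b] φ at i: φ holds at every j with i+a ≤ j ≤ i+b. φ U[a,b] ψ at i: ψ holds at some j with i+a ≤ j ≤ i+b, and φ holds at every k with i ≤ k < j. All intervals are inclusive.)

3

Evaluate at each i in [0,3]:
  i=0: ✓ (all of [0,2])
  i=1: ✓ (all of [1,3])
  i=2: ✓ (all of [2,4])
  i=3: ✗ (fails at j=5)
Positions where it holds: {0, 1, 2} → 3.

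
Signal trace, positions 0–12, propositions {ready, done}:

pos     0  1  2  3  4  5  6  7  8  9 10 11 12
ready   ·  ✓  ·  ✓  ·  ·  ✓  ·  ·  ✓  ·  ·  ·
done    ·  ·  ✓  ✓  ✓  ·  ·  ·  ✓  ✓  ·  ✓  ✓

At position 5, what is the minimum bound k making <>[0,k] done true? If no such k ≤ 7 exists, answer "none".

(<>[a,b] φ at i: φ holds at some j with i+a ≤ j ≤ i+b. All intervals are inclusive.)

3

Scan j = 5,6,… for done:
  j=5: fails
  j=6: fails
  j=7: fails
  j=8: holds
First hit at j=8, so smallest k = 8-5 = 3.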